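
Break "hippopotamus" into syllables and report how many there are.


Word: "hippopotamus"
Syllable breakdown: hip · po · pot · a · mus
Counting: 5 parts
= 5 syllables


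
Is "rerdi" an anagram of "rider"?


Word 1: "rider" → sorted: deirr
Word 2: "rerdi" → sorted: deirr
Same letters? deirr == deirr
Anagram = Yes


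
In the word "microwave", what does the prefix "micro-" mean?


Prefix: micro-
Example: microwave (micro- + wave)
Meaning = small


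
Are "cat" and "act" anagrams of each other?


Word 1: "cat" → sorted: act
Word 2: "act" → sorted: act
Same letters? act == act
Anagram = Yes


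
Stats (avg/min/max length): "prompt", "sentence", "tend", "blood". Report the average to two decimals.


Lengths: "prompt"=6, "sentence"=8, "tend"=4, "blood"=5
Sum = 23, Count = 4
Average = 23/4 = 5.75
= avg=5.75, min=4, max=8


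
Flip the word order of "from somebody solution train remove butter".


Original: "from somebody solution train remove butter"
Words (1..n): from | somebody | solution | train | remove | butter
Reversed (n..1): butter | remove | train | solution | somebody | from
Result = "butter remove train solution somebody from"


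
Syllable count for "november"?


Word: "november"
Syllable breakdown: no / vem / ber
Counting: 3 parts
= 3 syllables


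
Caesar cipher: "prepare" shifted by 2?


Word: "prepare"
Shift: 2
Each letter → (letter + shift) mod 26:
  'p' (15) + 2 = 17 → 'r'
  'r' (17) + 2 = 19 → 't'
  'e' (4) + 2 = 6 → 'g'
  'p' (15) + 2 = 17 → 'r'
  'a' (0) + 2 = 2 → 'c'
  'r' (17) + 2 = 19 → 't'
  'e' (4) + 2 = 6 → 'g'
Result = "rtgrctg"


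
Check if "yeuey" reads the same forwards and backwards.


Word: "yeuey"
Reversed: "yeuey"
Forward == Backward? yeuey == yeuey
Palindrome = Yes


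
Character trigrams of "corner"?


Word: "corner" (length 6)
Number of trigrams = 6 - 3 + 1 = 4
  Position 0: "cor"
  Position 1: "orn"
  Position 2: "rne"
  Position 3: "ner"
Trigrams = "cor", "orn", "rne", "ner"


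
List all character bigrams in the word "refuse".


Word: "refuse" (length 6)
Number of bigrams = 6 - 2 + 1 = 5
  Position 0: "re"
  Position 1: "ef"
  Position 2: "fu"
  Position 3: "us"
  Position 4: "se"
Bigrams = "re", "ef", "fu", "us", "se"


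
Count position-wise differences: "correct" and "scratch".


Comparing character by character (same length = 7):
  Pos 0: 'c' vs 's' !=
  Pos 1: 'o' vs 'c' !=
  Pos 2: 'r' vs 'r' =
  Pos 3: 'r' vs 'a' !=
  Pos 4: 'e' vs 't' !=
  Pos 5: 'c' vs 'c' =
  Pos 6: 't' vs 'h' !=
Hamming distance = 5


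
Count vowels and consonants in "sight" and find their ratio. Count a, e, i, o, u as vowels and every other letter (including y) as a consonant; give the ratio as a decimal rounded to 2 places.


Word: "sight"
Vowels (a,e,i,o,u): 1
Consonants: 4
Ratio = 1/4
= 0.25


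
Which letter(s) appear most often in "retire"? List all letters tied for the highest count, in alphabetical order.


Word: "retire"
Letter counts:
  'e': 2
  'i': 1
  'r': 2
  't': 1
Maximum count = 2
Most frequent = 'e', 'r' (2 times each)


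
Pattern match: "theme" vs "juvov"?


Pattern of "theme": [0, 1, 2, 3, 2]
Pattern of "juvov": [0, 1, 2, 3, 2]
Patterns match
Same pattern = Yes


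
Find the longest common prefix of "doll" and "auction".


Word 1: "doll"
Word 2: "auction"
Comparing from start:
  Pos 0: 'd' != 'a' (stop)
LCP = "" (length 0)


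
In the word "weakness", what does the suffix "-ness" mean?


Suffix: -ness
Example: weakness (weak + -ness)
Meaning = state of being


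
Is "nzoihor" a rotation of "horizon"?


Word: "horizon", Candidate: "nzoihor"
Method: check if candidate is substring of word+word
"horizonhorizon" contains "nzoihor"? No
Is rotation = No


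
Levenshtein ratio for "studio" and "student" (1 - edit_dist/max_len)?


Word 1: "studio" (length 6)
Word 2: "student" (length 7)
One optimal edit sequence:
  1. keep 's'
  2. keep 't'
  3. keep 'u'
  4. keep 'd'
  5. insert 'e'  (+1)
  6. substitute 'i' -> 'n'  (+1)
  7. substitute 'o' -> 't'  (+1)
Edit distance = 3
Max length = max(6, 7) = 7
Similarity = 1 - 3/7
= 0.5714


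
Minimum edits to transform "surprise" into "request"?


Word 1: "surprise" (length 8)
Word 2: "request" (length 7)
One optimal edit sequence (insert/delete/substitute each cost 1):
  1. delete 's'  (+1)
  2. substitute 'u' -> 'r'  (+1)
  3. substitute 'r' -> 'e'  (+1)
  4. substitute 'p' -> 'q'  (+1)
  5. substitute 'r' -> 'u'  (+1)
  6. substitute 'i' -> 'e'  (+1)
  7. keep 's'
  8. substitute 'e' -> 't'  (+1)
Total edit operations: 7
Edit distance = 7


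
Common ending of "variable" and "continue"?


Word 1: "variable"
Word 2: "continue"
Comparing from end:
  Pos -1: 'e' == 'e'
  Pos -2: 'l' != 'u' (stop)
LCS = "e" (length 1)


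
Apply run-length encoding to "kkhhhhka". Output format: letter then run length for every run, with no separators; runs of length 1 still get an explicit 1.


String: "kkhhhhka"
Scanning for consecutive runs:
  'k' x 2
  'h' x 4
  'k' x 1
  'a' x 1
RLE = "k2h4k1a1"


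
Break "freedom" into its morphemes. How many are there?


Word: "freedom"
Morphemes: free + -dom
Each morpheme carries meaning
= 2 morphemes


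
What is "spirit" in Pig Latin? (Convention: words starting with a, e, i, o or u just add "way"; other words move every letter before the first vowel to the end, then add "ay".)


Word: "spirit"
Starts with consonant(s) → move to end, add 'ay'
Consonant cluster: "sp"
Pig Latin = "iritspay"


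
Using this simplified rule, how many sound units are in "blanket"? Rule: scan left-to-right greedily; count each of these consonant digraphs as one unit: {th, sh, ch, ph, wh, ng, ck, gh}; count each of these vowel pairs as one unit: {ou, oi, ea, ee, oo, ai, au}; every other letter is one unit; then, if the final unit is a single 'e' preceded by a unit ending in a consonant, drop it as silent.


Word: "blanket" (7 letters)
Left-to-right scan:
  1. 'b' (letter)
  2. 'l' (letter)
  3. 'a' (letter)
  4. 'n' (letter)
  5. 'k' (letter)
  6. 'e' (letter)
  7. 't' (letter)
Units from scan: 7
Sound units = 7 units


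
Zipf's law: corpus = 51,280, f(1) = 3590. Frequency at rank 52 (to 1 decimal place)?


Zipf's law: f(r) = f(1) / r
f(1) = 3590
f(52) = 3590 / 52
= 69.0 occurrences


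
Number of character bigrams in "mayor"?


Word: "mayor" (length 5)
Number of 2-grams = length - 2 + 1 = 5 - 2 + 1
= 4


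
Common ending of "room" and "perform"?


Word 1: "room"
Word 2: "perform"
Comparing from end:
  Pos -1: 'm' == 'm'
  Pos -2: 'o' != 'r' (stop)
LCS = "m" (length 1)


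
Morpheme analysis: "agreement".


Word: "agreement"
Morphemes: agree + -ment
Each morpheme carries meaning
= 2 morphemes


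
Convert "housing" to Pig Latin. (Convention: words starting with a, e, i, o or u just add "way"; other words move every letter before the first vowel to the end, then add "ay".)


Word: "housing"
Starts with consonant(s) → move to end, add 'ay'
Consonant cluster: "h"
Pig Latin = "ousinghay"


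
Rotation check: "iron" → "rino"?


Word: "iron", Candidate: "rino"
Method: check if candidate is substring of word+word
"ironiron" contains "rino"? No
Is rotation = No


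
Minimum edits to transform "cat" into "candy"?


Word 1: "cat" (length 3)
Word 2: "candy" (length 5)
One optimal edit sequence (insert/delete/substitute each cost 1):
  1. keep 'c'
  2. keep 'a'
  3. insert 'n'  (+1)
  4. insert 'd'  (+1)
  5. substitute 't' -> 'y'  (+1)
Total edit operations: 3
Edit distance = 3


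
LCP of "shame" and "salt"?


Word 1: "shame"
Word 2: "salt"
Comparing from start:
  Pos 0: 's' == 's'
  Pos 1: 'h' != 'a' (stop)
LCP = "s" (length 1)


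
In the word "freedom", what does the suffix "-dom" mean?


Suffix: -dom
Example: freedom (free + -dom)
Meaning = state / realm


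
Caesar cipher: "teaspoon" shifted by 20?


Word: "teaspoon"
Shift: 20
Each letter → (letter + shift) mod 26:
  't' (19) + 20 = 13 → 'n'
  'e' (4) + 20 = 24 → 'y'
  'a' (0) + 20 = 20 → 'u'
  's' (18) + 20 = 12 → 'm'
  'p' (15) + 20 = 9 → 'j'
  'o' (14) + 20 = 8 → 'i'
  'o' (14) + 20 = 8 → 'i'
  'n' (13) + 20 = 7 → 'h'
Result = "nyumjiih"


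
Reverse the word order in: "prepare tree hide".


Original: "prepare tree hide"
Words (1..n): prepare | tree | hide
Reversed (n..1): hide | tree | prepare
Result = "hide tree prepare"


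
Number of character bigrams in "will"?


Word: "will" (length 4)
Number of 2-grams = length - 2 + 1 = 4 - 2 + 1
= 3


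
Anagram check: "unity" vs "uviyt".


Word 1: "unity" → sorted: intuy
Word 2: "uviyt" → sorted: ituvy
Same letters? intuy != ituvy
Anagram = No


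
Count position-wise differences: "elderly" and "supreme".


Comparing character by character (same length = 7):
  Pos 0: 'e' vs 's' !=
  Pos 1: 'l' vs 'u' !=
  Pos 2: 'd' vs 'p' !=
  Pos 3: 'e' vs 'r' !=
  Pos 4: 'r' vs 'e' !=
  Pos 5: 'l' vs 'm' !=
  Pos 6: 'y' vs 'e' !=
Hamming distance = 7


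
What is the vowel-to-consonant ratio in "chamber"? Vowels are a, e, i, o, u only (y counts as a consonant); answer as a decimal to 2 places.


Word: "chamber"
Vowels (a,e,i,o,u): 2
Consonants: 5
Ratio = 2/5
= 0.40


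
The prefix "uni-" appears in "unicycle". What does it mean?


Prefix: uni-
Example: unicycle (uni- + cycle)
Meaning = one


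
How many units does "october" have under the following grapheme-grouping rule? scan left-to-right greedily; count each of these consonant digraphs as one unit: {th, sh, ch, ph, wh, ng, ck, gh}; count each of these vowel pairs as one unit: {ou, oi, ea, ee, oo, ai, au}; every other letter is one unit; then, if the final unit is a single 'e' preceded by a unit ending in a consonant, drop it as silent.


Word: "october" (7 letters)
Left-to-right scan:
  (1) 'o' (letter)
  (2) 'c' (letter)
  (3) 't' (letter)
  (4) 'o' (letter)
  (5) 'b' (letter)
  (6) 'e' (letter)
  (7) 'r' (letter)
Units from scan: 7
Sound units = 7 units


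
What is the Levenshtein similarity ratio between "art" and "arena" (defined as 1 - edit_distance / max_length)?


Word 1: "art" (length 3)
Word 2: "arena" (length 5)
One optimal edit sequence:
  1. keep 'a'
  2. keep 'r'
  3. insert 'e'  (+1)
  4. insert 'n'  (+1)
  5. substitute 't' -> 'a'  (+1)
Edit distance = 3
Max length = max(3, 5) = 5
Similarity = 1 - 3/5
= 0.4000


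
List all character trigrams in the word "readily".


Word: "readily" (length 7)
Number of trigrams = 7 - 3 + 1 = 5
  Position 0: "rea"
  Position 1: "ead"
  Position 2: "adi"
  Position 3: "dil"
  Position 4: "ily"
Trigrams = "rea", "ead", "adi", "dil", "ily"


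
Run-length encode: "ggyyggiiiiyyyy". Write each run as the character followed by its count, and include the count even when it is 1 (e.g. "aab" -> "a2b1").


String: "ggyyggiiiiyyyy"
Scanning for consecutive runs:
  'g' x 2
  'y' x 2
  'g' x 2
  'i' x 4
  'y' x 4
RLE = "g2y2g2i4y4"


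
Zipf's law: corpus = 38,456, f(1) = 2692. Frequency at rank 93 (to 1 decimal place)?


Zipf's law: f(r) = f(1) / r
f(1) = 2692
f(93) = 2692 / 93
= 28.9 occurrences


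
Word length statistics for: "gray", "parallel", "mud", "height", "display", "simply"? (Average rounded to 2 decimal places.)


Lengths: "gray"=4, "parallel"=8, "mud"=3, "height"=6, "display"=7, "simply"=6
Sum = 34, Count = 6
Average = 34/6 = 5.67
= avg=5.67, min=3, max=8


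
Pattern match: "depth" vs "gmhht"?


Pattern of "depth": [0, 1, 2, 3, 4]
Pattern of "gmhht": [0, 1, 2, 2, 3]
Patterns do not match
Same pattern = No


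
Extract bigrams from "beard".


Word: "beard" (length 5)
Number of bigrams = 5 - 2 + 1 = 4
  Position 0: "be"
  Position 1: "ea"
  Position 2: "ar"
  Position 3: "rd"
Bigrams = "be", "ea", "ar", "rd"


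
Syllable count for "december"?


Word: "december"
Syllable breakdown: de / cem / ber
Counting: 3 parts
= 3 syllables


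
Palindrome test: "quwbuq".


Word: "quwbuq"
Reversed: "qubwuq"
Forward == Backward? quwbuq != qubwuq
Palindrome = No


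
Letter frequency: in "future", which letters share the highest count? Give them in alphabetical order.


Word: "future"
Letter counts:
  'e': 1
  'f': 1
  'r': 1
  't': 1
  'u': 2
Maximum count = 2
Most frequent = 'u' (2 times each)


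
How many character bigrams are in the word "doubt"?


Word: "doubt" (length 5)
Number of 2-grams = length - 2 + 1 = 5 - 2 + 1
= 4


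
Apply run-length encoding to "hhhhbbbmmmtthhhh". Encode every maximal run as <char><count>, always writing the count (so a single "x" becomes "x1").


String: "hhhhbbbmmmtthhhh"
Scanning for consecutive runs:
  'h' x 4
  'b' x 3
  'm' x 3
  't' x 2
  'h' x 4
RLE = "h4b3m3t2h4"


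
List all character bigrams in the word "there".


Word: "there" (length 5)
Number of bigrams = 5 - 2 + 1 = 4
  Position 0: "th"
  Position 1: "he"
  Position 2: "er"
  Position 3: "re"
Bigrams = "th", "he", "er", "re"


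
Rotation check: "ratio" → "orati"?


Word: "ratio", Candidate: "orati"
Method: check if candidate is substring of word+word
"ratioratio" contains "orati"? Yes
Is rotation = Yes


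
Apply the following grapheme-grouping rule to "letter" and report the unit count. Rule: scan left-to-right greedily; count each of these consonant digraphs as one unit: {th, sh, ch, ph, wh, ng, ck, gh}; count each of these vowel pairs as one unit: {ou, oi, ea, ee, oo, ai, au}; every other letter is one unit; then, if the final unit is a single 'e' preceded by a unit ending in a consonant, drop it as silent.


Word: "letter" (6 letters)
Left-to-right scan:
  (1) 'l' (letter)
  (2) 'e' (letter)
  (3) 't' (letter)
  (4) 't' (letter)
  (5) 'e' (letter)
  (6) 'r' (letter)
Units from scan: 6
Sound units = 6 units


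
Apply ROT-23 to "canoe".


Word: "canoe"
Shift: 23
Each letter → (letter + shift) mod 26:
  'c' (2) + 23 = 25 → 'z'
  'a' (0) + 23 = 23 → 'x'
  'n' (13) + 23 = 10 → 'k'
  'o' (14) + 23 = 11 → 'l'
  'e' (4) + 23 = 1 → 'b'
Result = "zxklb"


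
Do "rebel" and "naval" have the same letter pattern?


Pattern of "rebel": [0, 1, 2, 1, 3]
Pattern of "naval": [0, 1, 2, 1, 3]
Patterns match
Same pattern = Yes


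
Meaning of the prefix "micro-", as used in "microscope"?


Prefix: micro-
As in: microscope -> micro- + scope
Meaning = small


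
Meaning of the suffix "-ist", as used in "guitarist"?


Suffix: -ist
Example: guitarist (guitar + -ist)
Meaning = one who practices


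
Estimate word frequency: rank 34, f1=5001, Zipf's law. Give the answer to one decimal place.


Zipf's law: f(r) = f(1) / r
f(1) = 5001
f(34) = 5001 / 34
= 147.1 occurrences


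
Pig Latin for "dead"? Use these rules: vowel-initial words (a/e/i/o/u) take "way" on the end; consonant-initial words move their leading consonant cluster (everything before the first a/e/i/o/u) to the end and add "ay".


Word: "dead"
Starts with consonant(s) → move to end, add 'ay'
Consonant cluster: "d"
Pig Latin = "eadday"


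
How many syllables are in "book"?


Word: "book"
Syllable breakdown: book
Counting: 1 part
= 1 syllable


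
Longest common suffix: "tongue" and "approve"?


Word 1: "tongue"
Word 2: "approve"
Comparing from end:
  Pos -1: 'e' == 'e'
  Pos -2: 'u' != 'v' (stop)
LCS = "e" (length 1)


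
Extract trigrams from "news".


Word: "news" (length 4)
Number of trigrams = 4 - 3 + 1 = 2
  Position 0: "new"
  Position 1: "ews"
Trigrams = "new", "ews"


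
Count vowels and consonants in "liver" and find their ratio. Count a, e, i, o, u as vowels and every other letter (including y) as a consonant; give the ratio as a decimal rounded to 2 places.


Word: "liver"
Vowels (a,e,i,o,u): 2
Consonants: 3
Ratio = 2/3
= 0.67


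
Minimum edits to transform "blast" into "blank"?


Word 1: "blast" (length 5)
Word 2: "blank" (length 5)
One optimal edit sequence (insert/delete/substitute each cost 1):
  1. keep 'b'
  2. keep 'l'
  3. keep 'a'
  4. substitute 's' -> 'n'  (+1)
  5. substitute 't' -> 'k'  (+1)
Total edit operations: 2
Edit distance = 2


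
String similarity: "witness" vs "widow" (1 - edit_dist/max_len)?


Word 1: "witness" (length 7)
Word 2: "widow" (length 5)
One optimal edit sequence:
  1. keep 'w'
  2. keep 'i'
  3. delete 't'  (+1)
  4. delete 'n'  (+1)
  5. substitute 'e' -> 'd'  (+1)
  6. substitute 's' -> 'o'  (+1)
  7. substitute 's' -> 'w'  (+1)
Edit distance = 5
Max length = max(7, 5) = 7
Similarity = 1 - 5/7
= 0.2857


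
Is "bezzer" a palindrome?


Word: "bezzer"
Reversed: "rezzeb"
Forward == Backward? bezzer != rezzeb
Palindrome = No


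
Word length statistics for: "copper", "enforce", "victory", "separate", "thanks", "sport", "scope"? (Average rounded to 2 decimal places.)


Lengths: "copper"=6, "enforce"=7, "victory"=7, "separate"=8, "thanks"=6, "sport"=5, "scope"=5
Sum = 44, Count = 7
Average = 44/7 = 6.29
= avg=6.29, min=5, max=8


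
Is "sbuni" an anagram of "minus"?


Word 1: "minus" → sorted: imnsu
Word 2: "sbuni" → sorted: binsu
Same letters? imnsu != binsu
Anagram = No


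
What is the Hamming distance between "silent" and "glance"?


Comparing character by character (same length = 6):
  Pos 0: 's' vs 'g' !=
  Pos 1: 'i' vs 'l' !=
  Pos 2: 'l' vs 'a' !=
  Pos 3: 'e' vs 'n' !=
  Pos 4: 'n' vs 'c' !=
  Pos 5: 't' vs 'e' !=
Hamming distance = 6


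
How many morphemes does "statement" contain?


Word: "statement"
Morphemes: state | -ment
Each morpheme carries meaning
= 2 morphemes


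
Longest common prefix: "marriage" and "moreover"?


Word 1: "marriage"
Word 2: "moreover"
Comparing from start:
  Pos 0: 'm' == 'm'
  Pos 1: 'a' != 'o' (stop)
LCP = "m" (length 1)


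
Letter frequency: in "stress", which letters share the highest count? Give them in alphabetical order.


Word: "stress"
Letter counts:
  'e': 1
  'r': 1
  's': 3
  't': 1
Maximum count = 3
Most frequent = 's' (3 times each)


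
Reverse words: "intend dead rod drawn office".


Original: "intend dead rod drawn office"
Words (1..n): intend | dead | rod | drawn | office
Reversed (n..1): office | drawn | rod | dead | intend
Result = "office drawn rod dead intend"


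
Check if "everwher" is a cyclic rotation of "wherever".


Word: "wherever", Candidate: "everwher"
Method: check if candidate is substring of word+word
"whereverwherever" contains "everwher"? Yes
Is rotation = Yes


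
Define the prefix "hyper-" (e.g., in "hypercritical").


Prefix: hyper-
As in: hypercritical -> hyper- + critical
Meaning = over / excessive


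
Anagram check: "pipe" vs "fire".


Word 1: "pipe" → sorted: eipp
Word 2: "fire" → sorted: efir
Same letters? eipp != efir
Anagram = No


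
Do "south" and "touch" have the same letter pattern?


Pattern of "south": [0, 1, 2, 3, 4]
Pattern of "touch": [0, 1, 2, 3, 4]
Patterns match
Same pattern = Yes


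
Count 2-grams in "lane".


Word: "lane" (length 4)
Number of 2-grams = length - 2 + 1 = 4 - 2 + 1
= 3


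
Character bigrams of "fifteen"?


Word: "fifteen" (length 7)
Number of bigrams = 7 - 2 + 1 = 6
  Position 0: "fi"
  Position 1: "if"
  Position 2: "ft"
  Position 3: "te"
  Position 4: "ee"
  Position 5: "en"
Bigrams = "fi", "if", "ft", "te", "ee", "en"


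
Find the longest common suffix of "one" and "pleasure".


Word 1: "one"
Word 2: "pleasure"
Comparing from end:
  Pos -1: 'e' == 'e'
  Pos -2: 'n' != 'r' (stop)
LCS = "e" (length 1)


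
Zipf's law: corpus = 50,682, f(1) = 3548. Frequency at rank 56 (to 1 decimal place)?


Zipf's law: f(r) = f(1) / r
f(1) = 3548
f(56) = 3548 / 56
= 63.4 occurrences


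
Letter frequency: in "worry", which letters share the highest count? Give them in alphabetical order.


Word: "worry"
Letter counts:
  'o': 1
  'r': 2
  'w': 1
  'y': 1
Maximum count = 2
Most frequent = 'r' (2 times each)


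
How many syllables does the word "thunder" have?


Word: "thunder"
Syllable breakdown: thun / der
Counting: 2 parts
= 2 syllables


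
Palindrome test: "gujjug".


Word: "gujjug"
Reversed: "gujjug"
Forward == Backward? gujjug == gujjug
Palindrome = Yes


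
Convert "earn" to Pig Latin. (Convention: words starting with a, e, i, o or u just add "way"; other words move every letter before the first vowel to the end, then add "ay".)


Word: "earn"
Starts with vowel → add 'way'
Pig Latin = "earnway"


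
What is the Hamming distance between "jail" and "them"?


Comparing character by character (same length = 4):
  Pos 0: 'j' vs 't' !=
  Pos 1: 'a' vs 'h' !=
  Pos 2: 'i' vs 'e' !=
  Pos 3: 'l' vs 'm' !=
Hamming distance = 4


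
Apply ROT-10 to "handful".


Word: "handful"
Shift: 10
Each letter → (letter + shift) mod 26:
  'h' (7) + 10 = 17 → 'r'
  'a' (0) + 10 = 10 → 'k'
  'n' (13) + 10 = 23 → 'x'
  'd' (3) + 10 = 13 → 'n'
  'f' (5) + 10 = 15 → 'p'
  'u' (20) + 10 = 4 → 'e'
  'l' (11) + 10 = 21 → 'v'
Result = "rkxnpev"


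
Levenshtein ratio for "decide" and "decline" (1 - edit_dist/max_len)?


Word 1: "decide" (length 6)
Word 2: "decline" (length 7)
One optimal edit sequence:
  1. keep 'd'
  2. keep 'e'
  3. keep 'c'
  4. insert 'l'  (+1)
  5. keep 'i'
  6. substitute 'd' -> 'n'  (+1)
  7. keep 'e'
Edit distance = 2
Max length = max(6, 7) = 7
Similarity = 1 - 2/7
= 0.7143


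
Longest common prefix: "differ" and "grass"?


Word 1: "differ"
Word 2: "grass"
Comparing from start:
  Pos 0: 'd' != 'g' (stop)
LCP = "" (length 0)


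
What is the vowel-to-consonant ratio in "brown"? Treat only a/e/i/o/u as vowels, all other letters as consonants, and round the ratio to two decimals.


Word: "brown"
Vowels (a,e,i,o,u): 1
Consonants: 4
Ratio = 1/4
= 0.25


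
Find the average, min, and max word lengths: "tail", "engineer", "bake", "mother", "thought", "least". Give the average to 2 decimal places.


Lengths: "tail"=4, "engineer"=8, "bake"=4, "mother"=6, "thought"=7, "least"=5
Sum = 34, Count = 6
Average = 34/6 = 5.67
= avg=5.67, min=4, max=8


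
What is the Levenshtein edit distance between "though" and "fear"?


Word 1: "though" (length 6)
Word 2: "fear" (length 4)
One optimal edit sequence (insert/delete/substitute each cost 1):
  1. delete 't'  (+1)
  2. delete 'h'  (+1)
  3. substitute 'o' -> 'f'  (+1)
  4. substitute 'u' -> 'e'  (+1)
  5. substitute 'g' -> 'a'  (+1)
  6. substitute 'h' -> 'r'  (+1)
Total edit operations: 6
Edit distance = 6


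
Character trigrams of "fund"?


Word: "fund" (length 4)
Number of trigrams = 4 - 3 + 1 = 2
  Position 0: "fun"
  Position 1: "und"
Trigrams = "fun", "und"


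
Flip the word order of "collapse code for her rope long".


Original: "collapse code for her rope long"
Words (1..n): collapse | code | for | her | rope | long
Reversed (n..1): long | rope | her | for | code | collapse
Result = "long rope her for code collapse"


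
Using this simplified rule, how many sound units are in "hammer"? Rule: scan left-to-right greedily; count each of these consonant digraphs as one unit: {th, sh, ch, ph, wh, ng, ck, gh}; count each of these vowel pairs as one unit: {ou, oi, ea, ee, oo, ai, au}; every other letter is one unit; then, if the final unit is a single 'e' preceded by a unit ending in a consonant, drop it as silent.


Word: "hammer" (6 letters)
Left-to-right scan:
  (1) 'h' (letter)
  (2) 'a' (letter)
  (3) 'm' (letter)
  (4) 'm' (letter)
  (5) 'e' (letter)
  (6) 'r' (letter)
Units from scan: 6
Sound units = 6 units


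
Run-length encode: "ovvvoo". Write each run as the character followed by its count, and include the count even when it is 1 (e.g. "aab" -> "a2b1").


String: "ovvvoo"
Scanning for consecutive runs:
  'o' x 1
  'v' x 3
  'o' x 2
RLE = "o1v3o2"


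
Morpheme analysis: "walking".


Word: "walking"
Morphemes: walk / -ing
Each morpheme carries meaning
= 2 morphemes


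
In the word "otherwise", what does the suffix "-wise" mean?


Suffix: -wise
Example: otherwise = other + -wise
Meaning = in the manner of


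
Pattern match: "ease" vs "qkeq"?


Pattern of "ease": [0, 1, 2, 0]
Pattern of "qkeq": [0, 1, 2, 0]
Patterns match
Same pattern = Yes


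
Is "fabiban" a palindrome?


Word: "fabiban"
Reversed: "nabibaf"
Forward == Backward? fabiban != nabibaf
Palindrome = No


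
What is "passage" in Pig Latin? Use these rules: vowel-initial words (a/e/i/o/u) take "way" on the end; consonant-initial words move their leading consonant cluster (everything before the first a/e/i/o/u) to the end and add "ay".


Word: "passage"
Starts with consonant(s) → move to end, add 'ay'
Consonant cluster: "p"
Pig Latin = "assagepay"


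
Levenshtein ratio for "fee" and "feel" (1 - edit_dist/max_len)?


Word 1: "fee" (length 3)
Word 2: "feel" (length 4)
One optimal edit sequence:
  1. keep 'f'
  2. keep 'e'
  3. keep 'e'
  4. insert 'l'  (+1)
Edit distance = 1
Max length = max(3, 4) = 4
Similarity = 1 - 1/4
= 0.7500


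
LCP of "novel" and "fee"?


Word 1: "novel"
Word 2: "fee"
Comparing from start:
  Pos 0: 'n' != 'f' (stop)
LCP = "" (length 0)


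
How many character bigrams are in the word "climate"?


Word: "climate" (length 7)
Number of 2-grams = length - 2 + 1 = 7 - 2 + 1
= 6


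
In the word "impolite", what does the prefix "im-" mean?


Prefix: im-
As in: impolite -> im- + polite
Meaning = not / into


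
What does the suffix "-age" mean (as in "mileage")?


Suffix: -age
Example: mileage = mile + -age
Meaning = result / collection


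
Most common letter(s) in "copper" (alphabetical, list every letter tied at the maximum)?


Word: "copper"
Letter counts:
  'c': 1
  'e': 1
  'o': 1
  'p': 2
  'r': 1
Maximum count = 2
Most frequent = 'p' (2 times each)


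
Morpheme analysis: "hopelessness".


Word: "hopelessness"
Morphemes: hope + -less + -ness
Each morpheme carries meaning
= 3 morphemes


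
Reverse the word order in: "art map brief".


Original: "art map brief"
Words (1..n): art | map | brief
Reversed (n..1): brief | map | art
Result = "brief map art"


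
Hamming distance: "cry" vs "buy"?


Comparing character by character (same length = 3):
  Pos 0: 'c' vs 'b' !=
  Pos 1: 'r' vs 'u' !=
  Pos 2: 'y' vs 'y' =
Hamming distance = 2


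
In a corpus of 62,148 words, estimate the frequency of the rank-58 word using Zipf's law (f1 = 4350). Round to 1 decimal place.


Zipf's law: f(r) = f(1) / r
f(1) = 4350
f(58) = 4350 / 58
= 75.0 occurrences


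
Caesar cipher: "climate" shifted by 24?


Word: "climate"
Shift: 24
Each letter → (letter + shift) mod 26:
  'c' (2) + 24 = 0 → 'a'
  'l' (11) + 24 = 9 → 'j'
  'i' (8) + 24 = 6 → 'g'
  'm' (12) + 24 = 10 → 'k'
  'a' (0) + 24 = 24 → 'y'
  't' (19) + 24 = 17 → 'r'
  'e' (4) + 24 = 2 → 'c'
Result = "ajgkyrc"


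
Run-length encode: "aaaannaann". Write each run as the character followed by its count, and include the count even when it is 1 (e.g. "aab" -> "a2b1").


String: "aaaannaann"
Scanning for consecutive runs:
  'a' x 4
  'n' x 2
  'a' x 2
  'n' x 2
RLE = "a4n2a2n2"


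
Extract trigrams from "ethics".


Word: "ethics" (length 6)
Number of trigrams = 6 - 3 + 1 = 4
  Position 0: "eth"
  Position 1: "thi"
  Position 2: "hic"
  Position 3: "ics"
Trigrams = "eth", "thi", "hic", "ics"


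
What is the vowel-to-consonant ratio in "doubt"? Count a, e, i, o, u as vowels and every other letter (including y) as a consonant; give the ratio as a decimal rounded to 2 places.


Word: "doubt"
Vowels (a,e,i,o,u): 2
Consonants: 3
Ratio = 2/3
= 0.67


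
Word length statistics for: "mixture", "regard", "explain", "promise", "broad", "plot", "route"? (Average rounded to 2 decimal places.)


Lengths: "mixture"=7, "regard"=6, "explain"=7, "promise"=7, "broad"=5, "plot"=4, "route"=5
Sum = 41, Count = 7
Average = 41/7 = 5.86
= avg=5.86, min=4, max=7


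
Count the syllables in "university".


Word: "university"
Syllable breakdown: u | ni | ver | si | ty
Counting: 5 parts
= 5 syllables


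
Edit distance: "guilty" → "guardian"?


Word 1: "guilty" (length 6)
Word 2: "guardian" (length 8)
One optimal edit sequence (insert/delete/substitute each cost 1):
  1. keep 'g'
  2. keep 'u'
  3. insert 'a'  (+1)
  4. insert 'r'  (+1)
  5. substitute 'i' -> 'd'  (+1)
  6. substitute 'l' -> 'i'  (+1)
  7. substitute 't' -> 'a'  (+1)
  8. substitute 'y' -> 'n'  (+1)
Total edit operations: 6
Edit distance = 6


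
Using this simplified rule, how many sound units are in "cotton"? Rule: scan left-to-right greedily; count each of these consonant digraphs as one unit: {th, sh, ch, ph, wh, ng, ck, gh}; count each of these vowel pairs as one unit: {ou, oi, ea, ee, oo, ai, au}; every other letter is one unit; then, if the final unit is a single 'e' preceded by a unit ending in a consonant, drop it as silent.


Word: "cotton" (6 letters)
Left-to-right scan:
  (1) 'c' (letter)
  (2) 'o' (letter)
  (3) 't' (letter)
  (4) 't' (letter)
  (5) 'o' (letter)
  (6) 'n' (letter)
Units from scan: 6
Sound units = 6 units


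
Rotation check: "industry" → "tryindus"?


Word: "industry", Candidate: "tryindus"
Method: check if candidate is substring of word+word
"industryindustry" contains "tryindus"? Yes
Is rotation = Yes


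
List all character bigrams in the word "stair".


Word: "stair" (length 5)
Number of bigrams = 5 - 2 + 1 = 4
  Position 0: "st"
  Position 1: "ta"
  Position 2: "ai"
  Position 3: "ir"
Bigrams = "st", "ta", "ai", "ir"


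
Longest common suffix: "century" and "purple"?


Word 1: "century"
Word 2: "purple"
Comparing from end:
  Pos -1: 'y' != 'e' (stop)
LCS = "" (length 0)


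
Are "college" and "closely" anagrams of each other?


Word 1: "college" → sorted: ceegllo
Word 2: "closely" → sorted: cellosy
Same letters? ceegllo != cellosy
Anagram = No


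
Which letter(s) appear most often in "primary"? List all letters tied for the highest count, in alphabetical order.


Word: "primary"
Letter counts:
  'a': 1
  'i': 1
  'm': 1
  'p': 1
  'r': 2
  'y': 1
Maximum count = 2
Most frequent = 'r' (2 times each)


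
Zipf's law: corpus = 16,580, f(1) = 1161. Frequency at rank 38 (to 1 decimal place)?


Zipf's law: f(r) = f(1) / r
f(1) = 1161
f(38) = 1161 / 38
= 30.6 occurrences


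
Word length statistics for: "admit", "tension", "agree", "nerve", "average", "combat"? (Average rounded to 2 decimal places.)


Lengths: "admit"=5, "tension"=7, "agree"=5, "nerve"=5, "average"=7, "combat"=6
Sum = 35, Count = 6
Average = 35/6 = 5.83
= avg=5.83, min=5, max=7


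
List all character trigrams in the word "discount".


Word: "discount" (length 8)
Number of trigrams = 8 - 3 + 1 = 6
  Position 0: "dis"
  Position 1: "isc"
  Position 2: "sco"
  Position 3: "cou"
  Position 4: "oun"
  Position 5: "unt"
Trigrams = "dis", "isc", "sco", "cou", "oun", "unt"


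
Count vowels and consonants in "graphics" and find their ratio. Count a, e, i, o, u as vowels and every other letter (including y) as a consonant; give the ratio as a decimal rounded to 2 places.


Word: "graphics"
Vowels (a,e,i,o,u): 2
Consonants: 6
Ratio = 2/6
= 0.33


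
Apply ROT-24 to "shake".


Word: "shake"
Shift: 24
Each letter → (letter + shift) mod 26:
  's' (18) + 24 = 16 → 'q'
  'h' (7) + 24 = 5 → 'f'
  'a' (0) + 24 = 24 → 'y'
  'k' (10) + 24 = 8 → 'i'
  'e' (4) + 24 = 2 → 'c'
Result = "qfyic"


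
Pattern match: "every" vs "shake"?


Pattern of "every": [0, 1, 0, 2, 3]
Pattern of "shake": [0, 1, 2, 3, 4]
Patterns do not match
Same pattern = No


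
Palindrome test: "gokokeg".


Word: "gokokeg"
Reversed: "gekokog"
Forward == Backward? gokokeg != gekokog
Palindrome = No


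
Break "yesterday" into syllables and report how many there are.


Word: "yesterday"
Syllable breakdown: yes · ter · day
Counting: 3 parts
= 3 syllables


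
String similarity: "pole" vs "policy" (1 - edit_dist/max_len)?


Word 1: "pole" (length 4)
Word 2: "policy" (length 6)
One optimal edit sequence:
  1. keep 'p'
  2. keep 'o'
  3. keep 'l'
  4. insert 'i'  (+1)
  5. insert 'c'  (+1)
  6. substitute 'e' -> 'y'  (+1)
Edit distance = 3
Max length = max(4, 6) = 6
Similarity = 1 - 3/6
= 0.5000


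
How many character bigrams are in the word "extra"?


Word: "extra" (length 5)
Number of 2-grams = length - 2 + 1 = 5 - 2 + 1
= 4


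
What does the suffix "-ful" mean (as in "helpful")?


Suffix: -ful
As in: helpful -> help + -ful
Meaning = full of


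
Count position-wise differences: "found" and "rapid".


Comparing character by character (same length = 5):
  Pos 0: 'f' vs 'r' !=
  Pos 1: 'o' vs 'a' !=
  Pos 2: 'u' vs 'p' !=
  Pos 3: 'n' vs 'i' !=
  Pos 4: 'd' vs 'd' =
Hamming distance = 4


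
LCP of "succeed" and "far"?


Word 1: "succeed"
Word 2: "far"
Comparing from start:
  Pos 0: 's' != 'f' (stop)
LCP = "" (length 0)


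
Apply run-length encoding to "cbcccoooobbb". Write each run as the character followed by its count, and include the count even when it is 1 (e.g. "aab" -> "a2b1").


String: "cbcccoooobbb"
Scanning for consecutive runs:
  'c' x 1
  'b' x 1
  'c' x 3
  'o' x 4
  'b' x 3
RLE = "c1b1c3o4b3"


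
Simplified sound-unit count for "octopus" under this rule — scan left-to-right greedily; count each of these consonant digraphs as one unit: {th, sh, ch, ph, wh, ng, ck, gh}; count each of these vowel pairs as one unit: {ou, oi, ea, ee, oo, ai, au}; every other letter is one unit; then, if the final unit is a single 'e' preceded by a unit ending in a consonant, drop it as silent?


Word: "octopus" (7 letters)
Left-to-right scan:
  1. 'o' (letter)
  2. 'c' (letter)
  3. 't' (letter)
  4. 'o' (letter)
  5. 'p' (letter)
  6. 'u' (letter)
  7. 's' (letter)
Units from scan: 7
Sound units = 7 units


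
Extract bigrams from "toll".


Word: "toll" (length 4)
Number of bigrams = 4 - 2 + 1 = 3
  Position 0: "to"
  Position 1: "ol"
  Position 2: "ll"
Bigrams = "to", "ol", "ll"


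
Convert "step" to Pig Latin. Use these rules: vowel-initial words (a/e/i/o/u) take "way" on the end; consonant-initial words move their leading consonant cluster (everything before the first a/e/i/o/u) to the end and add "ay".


Word: "step"
Starts with consonant(s) → move to end, add 'ay'
Consonant cluster: "st"
Pig Latin = "epstay"


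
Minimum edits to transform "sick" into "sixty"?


Word 1: "sick" (length 4)
Word 2: "sixty" (length 5)
One optimal edit sequence (insert/delete/substitute each cost 1):
  1. keep 's'
  2. keep 'i'
  3. insert 'x'  (+1)
  4. substitute 'c' -> 't'  (+1)
  5. substitute 'k' -> 'y'  (+1)
Total edit operations: 3
Edit distance = 3


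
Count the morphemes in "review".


Word: "review"
Morphemes: re- + view
Each morpheme carries meaning
= 2 morphemes


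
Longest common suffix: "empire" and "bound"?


Word 1: "empire"
Word 2: "bound"
Comparing from end:
  Pos -1: 'e' != 'd' (stop)
LCS = "" (length 0)


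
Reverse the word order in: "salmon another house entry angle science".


Original: "salmon another house entry angle science"
Words (1..n): salmon | another | house | entry | angle | science
Reversed (n..1): science | angle | entry | house | another | salmon
Result = "science angle entry house another salmon"


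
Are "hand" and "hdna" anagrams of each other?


Word 1: "hand" → sorted: adhn
Word 2: "hdna" → sorted: adhn
Same letters? adhn == adhn
Anagram = Yes


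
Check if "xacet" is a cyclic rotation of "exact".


Word: "exact", Candidate: "xacet"
Method: check if candidate is substring of word+word
"exactexact" contains "xacet"? No
Is rotation = No


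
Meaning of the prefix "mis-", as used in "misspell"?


Prefix: mis-
Example: misspell = mis- + spell
Meaning = wrongly


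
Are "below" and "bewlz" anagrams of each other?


Word 1: "below" → sorted: below
Word 2: "bewlz" → sorted: belwz
Same letters? below != belwz
Anagram = No


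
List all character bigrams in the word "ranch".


Word: "ranch" (length 5)
Number of bigrams = 5 - 2 + 1 = 4
  Position 0: "ra"
  Position 1: "an"
  Position 2: "nc"
  Position 3: "ch"
Bigrams = "ra", "an", "nc", "ch"


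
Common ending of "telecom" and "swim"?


Word 1: "telecom"
Word 2: "swim"
Comparing from end:
  Pos -1: 'm' == 'm'
  Pos -2: 'o' != 'i' (stop)
LCS = "m" (length 1)


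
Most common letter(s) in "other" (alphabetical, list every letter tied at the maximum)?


Word: "other"
Letter counts:
  'e': 1
  'h': 1
  'o': 1
  'r': 1
  't': 1
Maximum count = 1
Most frequent = 'e', 'h', 'o', 'r', 't' (1 time each)


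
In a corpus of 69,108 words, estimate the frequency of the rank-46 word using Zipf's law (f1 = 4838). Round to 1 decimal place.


Zipf's law: f(r) = f(1) / r
f(1) = 4838
f(46) = 4838 / 46
= 105.2 occurrences


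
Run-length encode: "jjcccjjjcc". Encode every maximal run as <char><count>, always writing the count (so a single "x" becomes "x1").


String: "jjcccjjjcc"
Scanning for consecutive runs:
  'j' x 2
  'c' x 3
  'j' x 3
  'c' x 2
RLE = "j2c3j3c2"


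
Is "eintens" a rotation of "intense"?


Word: "intense", Candidate: "eintens"
Method: check if candidate is substring of word+word
"intenseintense" contains "eintens"? Yes
Is rotation = Yes


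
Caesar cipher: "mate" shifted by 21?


Word: "mate"
Shift: 21
Each letter → (letter + shift) mod 26:
  'm' (12) + 21 = 7 → 'h'
  'a' (0) + 21 = 21 → 'v'
  't' (19) + 21 = 14 → 'o'
  'e' (4) + 21 = 25 → 'z'
Result = "hvoz"


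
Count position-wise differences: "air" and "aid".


Comparing character by character (same length = 3):
  Pos 0: 'a' vs 'a' =
  Pos 1: 'i' vs 'i' =
  Pos 2: 'r' vs 'd' !=
Hamming distance = 1


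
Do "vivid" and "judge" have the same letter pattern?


Pattern of "vivid": [0, 1, 0, 1, 2]
Pattern of "judge": [0, 1, 2, 3, 4]
Patterns do not match
Same pattern = No


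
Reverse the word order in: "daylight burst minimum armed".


Original: "daylight burst minimum armed"
Words (1..n): daylight | burst | minimum | armed
Reversed (n..1): armed | minimum | burst | daylight
Result = "armed minimum burst daylight"


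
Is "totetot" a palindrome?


Word: "totetot"
Reversed: "totetot"
Forward == Backward? totetot == totetot
Palindrome = Yes


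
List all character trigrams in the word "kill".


Word: "kill" (length 4)
Number of trigrams = 4 - 3 + 1 = 2
  Position 0: "kil"
  Position 1: "ill"
Trigrams = "kil", "ill"


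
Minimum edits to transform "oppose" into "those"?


Word 1: "oppose" (length 6)
Word 2: "those" (length 5)
One optimal edit sequence (insert/delete/substitute each cost 1):
  1. delete 'o'  (+1)
  2. substitute 'p' -> 't'  (+1)
  3. substitute 'p' -> 'h'  (+1)
  4. keep 'o'
  5. keep 's'
  6. keep 'e'
Total edit operations: 3
Edit distance = 3


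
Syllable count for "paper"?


Word: "paper"
Syllable breakdown: pa | per
Counting: 2 parts
= 2 syllables


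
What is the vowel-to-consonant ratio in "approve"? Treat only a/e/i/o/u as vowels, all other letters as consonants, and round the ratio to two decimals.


Word: "approve"
Vowels (a,e,i,o,u): 3
Consonants: 4
Ratio = 3/4
= 0.75


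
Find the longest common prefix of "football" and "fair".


Word 1: "football"
Word 2: "fair"
Comparing from start:
  Pos 0: 'f' == 'f'
  Pos 1: 'o' != 'a' (stop)
LCP = "f" (length 1)


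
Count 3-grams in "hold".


Word: "hold" (length 4)
Number of 3-grams = length - 3 + 1 = 4 - 3 + 1
= 2


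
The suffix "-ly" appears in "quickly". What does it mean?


Suffix: -ly
As in: quickly -> quick + -ly
Meaning = in a manner


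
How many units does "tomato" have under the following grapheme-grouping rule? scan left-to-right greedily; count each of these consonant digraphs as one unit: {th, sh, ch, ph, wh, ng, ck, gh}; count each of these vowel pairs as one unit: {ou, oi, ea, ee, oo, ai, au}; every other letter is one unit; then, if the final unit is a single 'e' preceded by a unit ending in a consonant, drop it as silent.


Word: "tomato" (6 letters)
Left-to-right scan:
  (1) 't' (letter)
  (2) 'o' (letter)
  (3) 'm' (letter)
  (4) 'a' (letter)
  (5) 't' (letter)
  (6) 'o' (letter)
Units from scan: 6
Sound units = 6 units
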